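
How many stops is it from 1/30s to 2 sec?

6 stops

1/30 → 1/15 → 1/8 → 1/4 → 1/2 → 1 → 2 — count the steps: 6 stops.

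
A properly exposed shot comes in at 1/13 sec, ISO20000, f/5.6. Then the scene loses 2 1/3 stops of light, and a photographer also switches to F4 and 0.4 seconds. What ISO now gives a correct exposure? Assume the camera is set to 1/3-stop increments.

ISO 10000

Scene light: 2 1/3 stops darker.
Aperture: f/5.6 → f/5 → f/4.5 → f/4 — 1 stop opened up (brighter).
Shutter speed: 1/13 → 1/10 → 1/8 → 1/6 → 1/5 → 1/4 → 0.3 → 0.4 — 2 1/3 stops slower (brighter).
Net so far: 1 stop brighter. ISO: 20000 → 16000 → 12800 → 10000.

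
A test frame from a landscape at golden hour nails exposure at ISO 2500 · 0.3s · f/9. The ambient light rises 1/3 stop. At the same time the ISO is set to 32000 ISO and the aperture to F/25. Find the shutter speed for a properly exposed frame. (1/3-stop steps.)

Scene light: 1/3 stop brighter.
ISO: 2500 → 3200 → 4000 → 5000 → 6400 → 8000 → 10000 → 12800 → 16000 → 20000 → 25600 → 32000 — 3 2/3 stops higher (brighter).
Aperture: f/9 → f/10 → f/11 → f/13 → f/14 → f/16 → f/18 → f/20 → f/22 → f/25 — 3 stops smaller aperture (darker).
Net so far: 1 stop brighter. Shutter speed: 0.3 → 1/4 → 1/5 → 1/6.

1/6s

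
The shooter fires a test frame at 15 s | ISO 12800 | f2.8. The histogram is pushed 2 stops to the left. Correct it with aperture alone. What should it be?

f/1.4

Underexposed by 2 stops → need 2 stops brighter.
Aperture: f/2.8 → f/2 → f/1.4.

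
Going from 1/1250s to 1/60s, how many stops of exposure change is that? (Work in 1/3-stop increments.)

4 1/3 stops

1/1250 → 1/1000 → 1/800 → 1/640 → 1/500 → 1/400 → 1/320 → 1/250 → 1/200 → 1/160 → 1/125 → 1/100 → 1/80 → 1/60 — count the steps: 13 third-stops = 4 1/3 stops.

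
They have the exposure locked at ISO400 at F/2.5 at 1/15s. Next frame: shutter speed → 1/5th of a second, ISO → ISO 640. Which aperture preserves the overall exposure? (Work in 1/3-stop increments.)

f/5.6

Shutter speed: 1/15 → 1/13 → 1/10 → 1/8 → 1/6 → 1/5 — 1 2/3 stops longer (brighter).
ISO: 400 → 500 → 640 — 2/3 stop higher (brighter).
Net change so far: 2 1/3 stops brighter. Offset with the aperture: f/2.5 → f/2.8 → f/3.2 → f/3.5 → f/4 → f/4.5 → f/5 → f/5.6.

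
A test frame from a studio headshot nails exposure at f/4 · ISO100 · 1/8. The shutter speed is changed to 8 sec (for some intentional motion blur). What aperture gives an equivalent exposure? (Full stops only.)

f/32

Shutter speed: 1/8 → 1/4 → 1/2 → 1 → 2 → 4 → 8 — 6 stops longer (brighter).
Need 6 stops darker from the aperture: f/4 → f/5.6 → f/8 → f/11 → f/16 → f/22 → f/32.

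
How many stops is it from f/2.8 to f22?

6 stops

f/2.8 → f/4 → f/5.6 → f/8 → f/11 → f/16 → f/22 — count the steps: 6 stops.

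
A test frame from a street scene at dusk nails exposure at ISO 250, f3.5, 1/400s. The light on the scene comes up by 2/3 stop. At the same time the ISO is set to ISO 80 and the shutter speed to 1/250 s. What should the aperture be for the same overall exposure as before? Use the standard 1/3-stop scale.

f/3.2

Scene light: 2/3 stop brighter.
ISO: 250 → 200 → 160 → 125 → 100 → 80 — 1 2/3 stops dropped (darker).
Shutter speed: 1/400 → 1/320 → 1/250 — 2/3 stop slower (brighter).
Net so far: 1/3 stop darker. Aperture: f/3.5 → f/3.2.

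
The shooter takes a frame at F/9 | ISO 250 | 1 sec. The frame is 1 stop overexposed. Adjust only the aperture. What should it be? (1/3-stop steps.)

f/13

Overexposed by 1 stop → need 1 stop darker.
Aperture: f/9 → f/10 → f/11 → f/13.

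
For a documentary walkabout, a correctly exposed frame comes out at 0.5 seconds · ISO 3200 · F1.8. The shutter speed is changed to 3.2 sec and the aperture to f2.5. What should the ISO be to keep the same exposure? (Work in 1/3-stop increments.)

Shutter speed: 0.5 → 0.6 → 0.8 → 1 → 1.3 → 1.6 → 2 → 2.5 → 3.2 — 2 2/3 stops longer (brighter).
Aperture: f/1.8 → f/2 → f/2.2 → f/2.5 — 1 stop narrower (darker).
Net change so far: 1 2/3 stops brighter. Offset with the ISO: 3200 → 2500 → 2000 → 1600 → 1250 → 1000.

ISO 1000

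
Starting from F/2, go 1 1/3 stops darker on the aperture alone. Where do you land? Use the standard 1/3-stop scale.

f/3.2

Aperture: f/2 → f/2.2 → f/2.5 → f/2.8 → f/3.2 — 1 1/3 stops stopped down (darker).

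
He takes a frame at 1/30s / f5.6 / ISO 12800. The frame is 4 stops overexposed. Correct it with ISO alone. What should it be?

Overexposed by 4 stops → need 4 stops darker.
ISO: 12800 → 6400 → 3200 → 1600 → 800.

ISO 800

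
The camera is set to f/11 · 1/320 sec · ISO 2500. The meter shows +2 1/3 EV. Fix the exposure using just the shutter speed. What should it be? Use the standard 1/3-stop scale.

1/1600s

Overexposed by 2 1/3 stops → need 2 1/3 stops darker.
Shutter speed: 1/320 → 1/400 → 1/500 → 1/640 → 1/800 → 1/1000 → 1/1250 → 1/1600.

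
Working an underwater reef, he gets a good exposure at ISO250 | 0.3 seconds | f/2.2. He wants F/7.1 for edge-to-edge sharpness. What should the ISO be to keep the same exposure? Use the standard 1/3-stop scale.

ISO 2500

Aperture: f/2.2 → f/2.5 → f/2.8 → f/3.2 → f/3.5 → f/4 → f/4.5 → f/5 → f/5.6 → f/6.3 → f/7.1 — 3 1/3 stops stopped down (darker).
Need 3 1/3 stops brighter from the ISO: 250 → 320 → 400 → 500 → 640 → 800 → 1000 → 1250 → 1600 → 2000 → 2500.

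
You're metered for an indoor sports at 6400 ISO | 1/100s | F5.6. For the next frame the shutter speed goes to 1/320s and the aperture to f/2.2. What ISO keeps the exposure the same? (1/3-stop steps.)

ISO 3200

Shutter speed: 1/100 → 1/125 → 1/160 → 1/200 → 1/250 → 1/320 — 1 2/3 stops faster (darker).
Aperture: f/5.6 → f/5 → f/4.5 → f/4 → f/3.5 → f/3.2 → f/2.8 → f/2.5 → f/2.2 — 2 2/3 stops wider (brighter).
Net change so far: 1 stop brighter. Offset with the ISO: 6400 → 5000 → 4000 → 3200.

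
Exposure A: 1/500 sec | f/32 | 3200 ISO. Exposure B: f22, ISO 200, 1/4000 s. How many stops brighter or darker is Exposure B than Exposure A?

6 stops darker

Aperture: f/32 → f/22 — 1 stop larger aperture (brighter).
Shutter speed: 1/500 → 1/1000 → 1/2000 → 1/4000 — 3 stops faster (darker).
ISO: 3200 → 1600 → 800 → 400 → 200 — 4 stops dropped (darker).
Net: +1 −3 −4 = −6 stops.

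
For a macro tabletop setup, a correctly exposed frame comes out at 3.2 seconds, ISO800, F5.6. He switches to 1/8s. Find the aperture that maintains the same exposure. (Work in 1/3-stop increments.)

f/1.1

Shutter speed: 3.2 → 2.5 → 2 → 1.6 → 1.3 → 1 → 0.8 → 0.6 → 0.5 → 0.4 → 0.3 → 1/4 → 1/5 → 1/6 → 1/8 — 4 2/3 stops faster (darker).
Need 4 2/3 stops brighter from the aperture: f/5.6 → f/5 → f/4.5 → f/4 → f/3.5 → f/3.2 → f/2.8 → f/2.5 → f/2.2 → f/2 → f/1.8 → f/1.6 → f/1.4 → f/1.2 → f/1.1.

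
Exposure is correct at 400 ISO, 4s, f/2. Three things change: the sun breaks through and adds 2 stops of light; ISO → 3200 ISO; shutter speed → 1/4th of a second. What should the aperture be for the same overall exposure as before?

Scene light: 2 stops brighter.
ISO: 400 → 800 → 1600 → 3200 — 3 stops higher (brighter).
Shutter speed: 4 → 2 → 1 → 1/2 → 1/4 — 4 stops shorter (darker).
Net so far: 1 stop brighter. Aperture: f/2 → f/2.8.

f/2.8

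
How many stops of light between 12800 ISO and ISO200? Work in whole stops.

6 stops

12800 → 6400 → 3200 → 1600 → 800 → 400 → 200 — count the steps: 6 stops.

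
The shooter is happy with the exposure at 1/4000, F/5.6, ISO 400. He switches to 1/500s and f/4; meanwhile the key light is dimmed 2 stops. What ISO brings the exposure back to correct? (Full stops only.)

ISO 100

Scene light: 2 stops darker.
Shutter speed: 1/4000 → 1/2000 → 1/1000 → 1/500 — 3 stops longer (brighter).
Aperture: f/5.6 → f/4 — 1 stop larger aperture (brighter).
Net so far: 2 stops brighter. ISO: 400 → 200 → 100.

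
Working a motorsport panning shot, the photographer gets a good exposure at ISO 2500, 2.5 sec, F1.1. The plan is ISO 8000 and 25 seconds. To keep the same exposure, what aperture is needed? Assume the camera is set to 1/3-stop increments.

f/6.3

ISO: 2500 → 3200 → 4000 → 5000 → 6400 → 8000 — 1 2/3 stops raised (brighter).
Shutter speed: 2.5 → 3.2 → 4 → 5 → 6 → 8 → 10 → 13 → 15 → 20 → 25 — 3 1/3 stops longer (brighter).
Net change so far: 5 stops brighter. Offset with the aperture: f/1.1 → f/1.2 → f/1.4 → f/1.6 → f/1.8 → f/2 → f/2.2 → f/2.5 → f/2.8 → f/3.2 → f/3.5 → f/4 → f/4.5 → f/5 → f/5.6 → f/6.3.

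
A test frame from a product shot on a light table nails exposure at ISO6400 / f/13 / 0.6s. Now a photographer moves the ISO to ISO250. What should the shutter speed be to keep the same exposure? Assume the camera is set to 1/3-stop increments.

ISO: 6400 → 5000 → 4000 → 3200 → 2500 → 2000 → 1600 → 1250 → 1000 → 800 → 640 → 500 → 400 → 320 → 250 — 4 2/3 stops lower (darker).
Need 4 2/3 stops brighter from the shutter speed: 0.6 → 0.8 → 1 → 1.3 → 1.6 → 2 → 2.5 → 3.2 → 4 → 5 → 6 → 8 → 10 → 13 → 15.

15 s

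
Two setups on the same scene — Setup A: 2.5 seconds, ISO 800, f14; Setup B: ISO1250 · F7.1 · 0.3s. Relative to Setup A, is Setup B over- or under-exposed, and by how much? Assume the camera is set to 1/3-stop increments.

1/3 stop darker

Aperture: f/14 → f/13 → f/11 → f/10 → f/9 → f/8 → f/7.1 — 2 stops wider (brighter).
Shutter speed: 2.5 → 2 → 1.6 → 1.3 → 1 → 0.8 → 0.6 → 0.5 → 0.4 → 0.3 — 3 stops shorter (darker).
ISO: 800 → 1000 → 1250 — 2/3 stop higher (brighter).
Net: +2 −3 +2/3 = −1/3 stops.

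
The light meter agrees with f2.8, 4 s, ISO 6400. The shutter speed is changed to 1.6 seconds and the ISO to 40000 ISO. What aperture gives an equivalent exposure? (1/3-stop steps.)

Shutter speed: 4 → 3.2 → 2.5 → 2 → 1.6 — 1 1/3 stops faster (darker).
ISO: 6400 → 8000 → 10000 → 12800 → 16000 → 20000 → 25600 → 32000 → 40000 — 2 2/3 stops raised (brighter).
Net change so far: 1 1/3 stops brighter. Offset with the aperture: f/2.8 → f/3.2 → f/3.5 → f/4 → f/4.5.

f/4.5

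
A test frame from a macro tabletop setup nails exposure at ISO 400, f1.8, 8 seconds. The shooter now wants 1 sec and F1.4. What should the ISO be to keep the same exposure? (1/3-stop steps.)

ISO 2000

Shutter speed: 8 → 6 → 5 → 4 → 3.2 → 2.5 → 2 → 1.6 → 1.3 → 1 — 3 stops shorter (darker).
Aperture: f/1.8 → f/1.6 → f/1.4 — 2/3 stop larger aperture (brighter).
Net change so far: 2 1/3 stops darker. Offset with the ISO: 400 → 500 → 640 → 800 → 1000 → 1250 → 1600 → 2000.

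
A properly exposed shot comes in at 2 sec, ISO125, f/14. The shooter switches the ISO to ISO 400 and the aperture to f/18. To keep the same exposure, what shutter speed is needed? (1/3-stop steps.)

1 s

ISO: 125 → 160 → 200 → 250 → 320 → 400 — 1 2/3 stops higher (brighter).
Aperture: f/14 → f/16 → f/18 — 2/3 stop narrower (darker).
Net change so far: 1 stop brighter. Offset with the shutter speed: 2 → 1.6 → 1.3 → 1.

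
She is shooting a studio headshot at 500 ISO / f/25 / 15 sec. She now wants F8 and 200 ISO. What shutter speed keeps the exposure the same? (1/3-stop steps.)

Aperture: f/25 → f/22 → f/20 → f/18 → f/16 → f/14 → f/13 → f/11 → f/10 → f/9 → f/8 — 3 1/3 stops wider (brighter).
ISO: 500 → 400 → 320 → 250 → 200 — 1 1/3 stops dropped (darker).
Net change so far: 2 stops brighter. Offset with the shutter speed: 15 → 13 → 10 → 8 → 6 → 5 → 4.

4 s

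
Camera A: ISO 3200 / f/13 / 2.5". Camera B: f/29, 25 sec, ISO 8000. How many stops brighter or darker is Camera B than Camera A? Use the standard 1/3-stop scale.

2 1/3 stops brighter

Aperture: f/13 → f/14 → f/16 → f/18 → f/20 → f/22 → f/25 → f/29 — 2 1/3 stops stopped down (darker).
Shutter speed: 2.5 → 3.2 → 4 → 5 → 6 → 8 → 10 → 13 → 15 → 20 → 25 — 3 1/3 stops longer (brighter).
ISO: 3200 → 4000 → 5000 → 6400 → 8000 — 1 1/3 stops raised (brighter).
Net: −2 1/3 +3 1/3 +1 1/3 = +2 1/3 stops.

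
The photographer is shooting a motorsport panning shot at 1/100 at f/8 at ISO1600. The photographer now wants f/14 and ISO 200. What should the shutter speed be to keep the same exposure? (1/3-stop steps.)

Aperture: f/8 → f/9 → f/10 → f/11 → f/13 → f/14 — 1 2/3 stops stopped down (darker).
ISO: 1600 → 1250 → 1000 → 800 → 640 → 500 → 400 → 320 → 250 → 200 — 3 stops lower (darker).
Net change so far: 4 2/3 stops darker. Offset with the shutter speed: 1/100 → 1/80 → 1/60 → 1/50 → 1/40 → 1/30 → 1/25 → 1/20 → 1/15 → 1/13 → 1/10 → 1/8 → 1/6 → 1/5 → 1/4.

1/4s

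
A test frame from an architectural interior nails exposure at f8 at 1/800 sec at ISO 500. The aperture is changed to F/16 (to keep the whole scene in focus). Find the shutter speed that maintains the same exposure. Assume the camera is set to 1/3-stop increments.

1/200s

Aperture: f/8 → f/9 → f/10 → f/11 → f/13 → f/14 → f/16 — 2 stops narrower (darker).
Need 2 stops brighter from the shutter speed: 1/800 → 1/640 → 1/500 → 1/400 → 1/320 → 1/250 → 1/200.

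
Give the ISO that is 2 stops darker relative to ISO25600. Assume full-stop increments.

ISO: 25600 → 12800 → 6400 — 2 stops dropped (darker).

ISO 6400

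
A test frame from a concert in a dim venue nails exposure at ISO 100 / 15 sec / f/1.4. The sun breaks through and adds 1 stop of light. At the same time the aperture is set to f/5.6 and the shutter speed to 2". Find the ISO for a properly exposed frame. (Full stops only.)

Scene light: 1 stop brighter.
Aperture: f/1.4 → f/2 → f/2.8 → f/4 → f/5.6 — 4 stops narrower (darker).
Shutter speed: 15 → 8 → 4 → 2 — 3 stops faster (darker).
Net so far: 6 stops darker. ISO: 100 → 200 → 400 → 800 → 1600 → 3200 → 6400.

ISO 6400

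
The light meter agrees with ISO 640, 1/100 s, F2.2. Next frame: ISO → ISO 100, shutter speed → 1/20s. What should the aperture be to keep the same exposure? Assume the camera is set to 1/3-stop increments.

ISO: 640 → 500 → 400 → 320 → 250 → 200 → 160 → 125 → 100 — 2 2/3 stops lower (darker).
Shutter speed: 1/100 → 1/80 → 1/60 → 1/50 → 1/40 → 1/30 → 1/25 → 1/20 — 2 1/3 stops slower (brighter).
Net change so far: 1/3 stop darker. Offset with the aperture: f/2.2 → f/2.

f/2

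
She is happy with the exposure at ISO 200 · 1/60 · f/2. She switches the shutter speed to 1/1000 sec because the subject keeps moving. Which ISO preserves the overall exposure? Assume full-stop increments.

ISO 3200

Shutter speed: 1/60 → 1/125 → 1/250 → 1/500 → 1/1000 — 4 stops shorter (darker).
Need 4 stops brighter from the ISO: 200 → 400 → 800 → 1600 → 3200.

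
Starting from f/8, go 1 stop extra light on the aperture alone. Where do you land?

f/5.6

Aperture: f/8 → f/5.6 — 1 stop larger aperture (brighter).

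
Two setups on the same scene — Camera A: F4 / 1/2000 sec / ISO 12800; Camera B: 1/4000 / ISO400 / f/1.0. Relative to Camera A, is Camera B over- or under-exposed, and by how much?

Aperture: f/4 → f/2.8 → f/2 → f/1.4 → f/1.0 — 4 stops larger aperture (brighter).
Shutter speed: 1/2000 → 1/4000 — 1 stop faster (darker).
ISO: 12800 → 6400 → 3200 → 1600 → 800 → 400 — 5 stops dropped (darker).
Net: +4 −1 −5 = −2 stops.

2 stops darker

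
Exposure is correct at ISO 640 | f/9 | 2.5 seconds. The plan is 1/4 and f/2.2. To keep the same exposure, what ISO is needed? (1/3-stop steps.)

ISO 400

Shutter speed: 2.5 → 2 → 1.6 → 1.3 → 1 → 0.8 → 0.6 → 0.5 → 0.4 → 0.3 → 1/4 — 3 1/3 stops shorter (darker).
Aperture: f/9 → f/8 → f/7.1 → f/6.3 → f/5.6 → f/5 → f/4.5 → f/4 → f/3.5 → f/3.2 → f/2.8 → f/2.5 → f/2.2 — 4 stops larger aperture (brighter).
Net change so far: 2/3 stop brighter. Offset with the ISO: 640 → 500 → 400.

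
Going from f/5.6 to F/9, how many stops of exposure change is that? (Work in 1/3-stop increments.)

f/5.6 → f/6.3 → f/7.1 → f/8 → f/9 — count the steps: 4 third-stops = 1 1/3 stops.

1 1/3 stops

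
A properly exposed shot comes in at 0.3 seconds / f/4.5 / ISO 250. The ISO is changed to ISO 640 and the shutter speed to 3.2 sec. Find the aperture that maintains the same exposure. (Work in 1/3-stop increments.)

f/22

ISO: 250 → 320 → 400 → 500 → 640 — 1 1/3 stops raised (brighter).
Shutter speed: 0.3 → 0.4 → 0.5 → 0.6 → 0.8 → 1 → 1.3 → 1.6 → 2 → 2.5 → 3.2 — 3 1/3 stops longer (brighter).
Net change so far: 4 2/3 stops brighter. Offset with the aperture: f/4.5 → f/5 → f/5.6 → f/6.3 → f/7.1 → f/8 → f/9 → f/10 → f/11 → f/13 → f/14 → f/16 → f/18 → f/20 → f/22.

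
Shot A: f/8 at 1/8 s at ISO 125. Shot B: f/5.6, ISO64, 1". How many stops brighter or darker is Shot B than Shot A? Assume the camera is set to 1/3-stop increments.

Aperture: f/8 → f/7.1 → f/6.3 → f/5.6 — 1 stop larger aperture (brighter).
Shutter speed: 1/8 → 1/6 → 1/5 → 1/4 → 0.3 → 0.4 → 0.5 → 0.6 → 0.8 → 1 — 3 stops longer (brighter).
ISO: 125 → 100 → 80 → 64 — 1 stop lower (darker).
Net: +1 +3 −1 = +3 stops.

3 stops brighter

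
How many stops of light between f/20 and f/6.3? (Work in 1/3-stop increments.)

3 1/3 stops

f/20 → f/18 → f/16 → f/14 → f/13 → f/11 → f/10 → f/9 → f/8 → f/7.1 → f/6.3 — count the steps: 10 third-stops = 3 1/3 stops.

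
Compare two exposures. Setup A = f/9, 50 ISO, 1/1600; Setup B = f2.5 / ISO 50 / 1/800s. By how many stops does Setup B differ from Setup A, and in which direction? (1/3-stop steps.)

Aperture: f/9 → f/8 → f/7.1 → f/6.3 → f/5.6 → f/5 → f/4.5 → f/4 → f/3.5 → f/3.2 → f/2.8 → f/2.5 — 3 2/3 stops larger aperture (brighter).
Shutter speed: 1/1600 → 1/1250 → 1/1000 → 1/800 — 1 stop longer (brighter).
ISO: unchanged.
Net: +3 2/3 +1 = +4 2/3 stops.

4 2/3 stops brighter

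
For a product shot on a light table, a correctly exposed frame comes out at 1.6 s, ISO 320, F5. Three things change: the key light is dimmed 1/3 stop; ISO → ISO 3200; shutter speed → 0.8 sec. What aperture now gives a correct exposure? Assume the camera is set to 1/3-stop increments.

f/10

Scene light: 1/3 stop darker.
ISO: 320 → 400 → 500 → 640 → 800 → 1000 → 1250 → 1600 → 2000 → 2500 → 3200 — 3 1/3 stops higher (brighter).
Shutter speed: 1.6 → 1.3 → 1 → 0.8 — 1 stop faster (darker).
Net so far: 2 stops brighter. Aperture: f/5 → f/5.6 → f/6.3 → f/7.1 → f/8 → f/9 → f/10.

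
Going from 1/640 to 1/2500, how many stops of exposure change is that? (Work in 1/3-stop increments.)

2 stops

1/640 → 1/800 → 1/1000 → 1/1250 → 1/1600 → 1/2000 → 1/2500 — count the steps: 6 third-stops = 2 stops.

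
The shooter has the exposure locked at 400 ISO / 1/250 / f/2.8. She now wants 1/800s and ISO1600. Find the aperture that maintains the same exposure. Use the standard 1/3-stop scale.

Shutter speed: 1/250 → 1/320 → 1/400 → 1/500 → 1/640 → 1/800 — 1 2/3 stops faster (darker).
ISO: 400 → 500 → 640 → 800 → 1000 → 1250 → 1600 — 2 stops higher (brighter).
Net change so far: 1/3 stop brighter. Offset with the aperture: f/2.8 → f/3.2.

f/3.2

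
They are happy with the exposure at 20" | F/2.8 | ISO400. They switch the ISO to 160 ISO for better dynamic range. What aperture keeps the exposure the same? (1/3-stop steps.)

ISO: 400 → 320 → 250 → 200 → 160 — 1 1/3 stops lower (darker).
Need 1 1/3 stops brighter from the aperture: f/2.8 → f/2.5 → f/2.2 → f/2 → f/1.8.

f/1.8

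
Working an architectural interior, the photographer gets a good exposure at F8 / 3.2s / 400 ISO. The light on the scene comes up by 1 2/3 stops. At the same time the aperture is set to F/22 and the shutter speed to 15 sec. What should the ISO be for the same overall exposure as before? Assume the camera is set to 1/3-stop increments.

Scene light: 1 2/3 stops brighter.
Aperture: f/8 → f/9 → f/10 → f/11 → f/13 → f/14 → f/16 → f/18 → f/20 → f/22 — 3 stops smaller aperture (darker).
Shutter speed: 3.2 → 4 → 5 → 6 → 8 → 10 → 13 → 15 — 2 1/3 stops longer (brighter).
Net so far: 1 stop brighter. ISO: 400 → 320 → 250 → 200.

ISO 200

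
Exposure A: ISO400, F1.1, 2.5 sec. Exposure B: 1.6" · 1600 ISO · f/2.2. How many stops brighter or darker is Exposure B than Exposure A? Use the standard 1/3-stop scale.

2/3 stop darker

Aperture: f/1.1 → f/1.2 → f/1.4 → f/1.6 → f/1.8 → f/2 → f/2.2 — 2 stops smaller aperture (darker).
Shutter speed: 2.5 → 2 → 1.6 — 2/3 stop faster (darker).
ISO: 400 → 500 → 640 → 800 → 1000 → 1250 → 1600 — 2 stops raised (brighter).
Net: −2 −2/3 +2 = −2/3 stops.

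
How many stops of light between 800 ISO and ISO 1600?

1 stop

800 → 1600 — count the steps: 1 stop.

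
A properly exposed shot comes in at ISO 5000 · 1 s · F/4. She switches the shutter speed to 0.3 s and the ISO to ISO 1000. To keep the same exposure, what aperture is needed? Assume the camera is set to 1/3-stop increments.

Shutter speed: 1 → 0.8 → 0.6 → 0.5 → 0.4 → 0.3 — 1 2/3 stops shorter (darker).
ISO: 5000 → 4000 → 3200 → 2500 → 2000 → 1600 → 1250 → 1000 — 2 1/3 stops dropped (darker).
Net change so far: 4 stops darker. Offset with the aperture: f/4 → f/3.5 → f/3.2 → f/2.8 → f/2.5 → f/2.2 → f/2 → f/1.8 → f/1.6 → f/1.4 → f/1.2 → f/1.1 → f/1.0.

f/1.0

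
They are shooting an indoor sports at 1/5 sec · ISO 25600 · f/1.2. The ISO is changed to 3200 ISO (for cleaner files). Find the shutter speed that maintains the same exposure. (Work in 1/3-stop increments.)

ISO: 25600 → 20000 → 16000 → 12800 → 10000 → 8000 → 6400 → 5000 → 4000 → 3200 — 3 stops dropped (darker).
Need 3 stops brighter from the shutter speed: 1/5 → 1/4 → 0.3 → 0.4 → 0.5 → 0.6 → 0.8 → 1 → 1.3 → 1.6.

1.6 s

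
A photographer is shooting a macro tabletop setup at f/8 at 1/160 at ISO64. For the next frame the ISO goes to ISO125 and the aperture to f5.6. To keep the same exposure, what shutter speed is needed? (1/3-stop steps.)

ISO: 64 → 80 → 100 → 125 — 1 stop raised (brighter).
Aperture: f/8 → f/7.1 → f/6.3 → f/5.6 — 1 stop opened up (brighter).
Net change so far: 2 stops brighter. Offset with the shutter speed: 1/160 → 1/200 → 1/250 → 1/320 → 1/400 → 1/500 → 1/640.

1/640s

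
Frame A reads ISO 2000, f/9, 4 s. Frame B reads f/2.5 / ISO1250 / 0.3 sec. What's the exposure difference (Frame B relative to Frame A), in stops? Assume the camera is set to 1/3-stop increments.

2/3 stop darker

Aperture: f/9 → f/8 → f/7.1 → f/6.3 → f/5.6 → f/5 → f/4.5 → f/4 → f/3.5 → f/3.2 → f/2.8 → f/2.5 — 3 2/3 stops opened up (brighter).
Shutter speed: 4 → 3.2 → 2.5 → 2 → 1.6 → 1.3 → 1 → 0.8 → 0.6 → 0.5 → 0.4 → 0.3 — 3 2/3 stops faster (darker).
ISO: 2000 → 1600 → 1250 — 2/3 stop lower (darker).
Net: +3 2/3 −3 2/3 −2/3 = −2/3 stops.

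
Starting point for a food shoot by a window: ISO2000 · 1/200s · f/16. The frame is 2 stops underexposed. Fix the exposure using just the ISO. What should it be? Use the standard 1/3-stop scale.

ISO 8000

Underexposed by 2 stops → need 2 stops brighter.
ISO: 2000 → 2500 → 3200 → 4000 → 5000 → 6400 → 8000.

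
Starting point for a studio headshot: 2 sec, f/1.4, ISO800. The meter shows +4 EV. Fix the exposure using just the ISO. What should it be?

Overexposed by 4 stops → need 4 stops darker.
ISO: 800 → 400 → 200 → 100 → 50.

ISO 50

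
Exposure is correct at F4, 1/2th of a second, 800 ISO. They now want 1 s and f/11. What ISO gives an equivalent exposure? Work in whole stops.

ISO 3200

Shutter speed: 1/2 → 1 — 1 stop slower (brighter).
Aperture: f/4 → f/5.6 → f/8 → f/11 — 3 stops stopped down (darker).
Net change so far: 2 stops darker. Offset with the ISO: 800 → 1600 → 3200.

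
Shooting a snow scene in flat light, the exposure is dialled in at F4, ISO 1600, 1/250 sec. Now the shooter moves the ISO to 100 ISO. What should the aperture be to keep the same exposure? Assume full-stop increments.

ISO: 1600 → 800 → 400 → 200 → 100 — 4 stops dropped (darker).
Need 4 stops brighter from the aperture: f/4 → f/2.8 → f/2 → f/1.4 → f/1.0.

f/1.0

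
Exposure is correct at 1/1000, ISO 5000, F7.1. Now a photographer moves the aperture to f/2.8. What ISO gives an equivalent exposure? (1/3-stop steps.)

Aperture: f/7.1 → f/6.3 → f/5.6 → f/5 → f/4.5 → f/4 → f/3.5 → f/3.2 → f/2.8 — 2 2/3 stops larger aperture (brighter).
Need 2 2/3 stops darker from the ISO: 5000 → 4000 → 3200 → 2500 → 2000 → 1600 → 1250 → 1000 → 800.

ISO 800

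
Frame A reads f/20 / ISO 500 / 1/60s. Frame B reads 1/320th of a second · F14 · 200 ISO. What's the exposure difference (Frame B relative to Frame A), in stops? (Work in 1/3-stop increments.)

Aperture: f/20 → f/18 → f/16 → f/14 — 1 stop wider (brighter).
Shutter speed: 1/60 → 1/80 → 1/100 → 1/125 → 1/160 → 1/200 → 1/250 → 1/320 — 2 1/3 stops shorter (darker).
ISO: 500 → 400 → 320 → 250 → 200 — 1 1/3 stops dropped (darker).
Net: +1 −2 1/3 −1 1/3 = −2 2/3 stops.

2 2/3 stops darker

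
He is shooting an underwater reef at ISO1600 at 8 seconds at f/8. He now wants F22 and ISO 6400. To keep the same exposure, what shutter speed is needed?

Aperture: f/8 → f/11 → f/16 → f/22 — 3 stops smaller aperture (darker).
ISO: 1600 → 3200 → 6400 — 2 stops raised (brighter).
Net change so far: 1 stop darker. Offset with the shutter speed: 8 → 15.

15 s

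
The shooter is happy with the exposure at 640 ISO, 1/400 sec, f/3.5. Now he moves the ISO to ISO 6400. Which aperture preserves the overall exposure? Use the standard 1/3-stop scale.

ISO: 640 → 800 → 1000 → 1250 → 1600 → 2000 → 2500 → 3200 → 4000 → 5000 → 6400 — 3 1/3 stops raised (brighter).
Need 3 1/3 stops darker from the aperture: f/3.5 → f/4 → f/4.5 → f/5 → f/5.6 → f/6.3 → f/7.1 → f/8 → f/9 → f/10 → f/11.

f/11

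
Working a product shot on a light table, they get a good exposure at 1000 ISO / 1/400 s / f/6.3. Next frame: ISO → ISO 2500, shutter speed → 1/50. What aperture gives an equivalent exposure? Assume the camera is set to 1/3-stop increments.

ISO: 1000 → 1250 → 1600 → 2000 → 2500 — 1 1/3 stops raised (brighter).
Shutter speed: 1/400 → 1/320 → 1/250 → 1/200 → 1/160 → 1/125 → 1/100 → 1/80 → 1/60 → 1/50 — 3 stops slower (brighter).
Net change so far: 4 1/3 stops brighter. Offset with the aperture: f/6.3 → f/7.1 → f/8 → f/9 → f/10 → f/11 → f/13 → f/14 → f/16 → f/18 → f/20 → f/22 → f/25 → f/29.

f/29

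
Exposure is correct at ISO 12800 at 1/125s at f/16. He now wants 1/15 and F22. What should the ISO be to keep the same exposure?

Shutter speed: 1/125 → 1/60 → 1/30 → 1/15 — 3 stops longer (brighter).
Aperture: f/16 → f/22 — 1 stop smaller aperture (darker).
Net change so far: 2 stops brighter. Offset with the ISO: 12800 → 6400 → 3200.

ISO 3200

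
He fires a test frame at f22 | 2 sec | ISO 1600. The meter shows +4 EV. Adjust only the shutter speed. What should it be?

1/8s

Overexposed by 4 stops → need 4 stops darker.
Shutter speed: 2 → 1 → 1/2 → 1/4 → 1/8.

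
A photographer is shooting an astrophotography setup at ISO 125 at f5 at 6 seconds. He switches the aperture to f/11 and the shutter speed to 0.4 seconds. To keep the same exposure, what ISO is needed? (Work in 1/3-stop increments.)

Aperture: f/5 → f/5.6 → f/6.3 → f/7.1 → f/8 → f/9 → f/10 → f/11 — 2 1/3 stops smaller aperture (darker).
Shutter speed: 6 → 5 → 4 → 3.2 → 2.5 → 2 → 1.6 → 1.3 → 1 → 0.8 → 0.6 → 0.5 → 0.4 — 4 stops faster (darker).
Net change so far: 6 1/3 stops darker. Offset with the ISO: 125 → 160 → 200 → 250 → 320 → 400 → 500 → 640 → 800 → 1000 → 1250 → 1600 → 2000 → 2500 → 3200 → 4000 → 5000 → 6400 → 8000 → 10000.

ISO 10000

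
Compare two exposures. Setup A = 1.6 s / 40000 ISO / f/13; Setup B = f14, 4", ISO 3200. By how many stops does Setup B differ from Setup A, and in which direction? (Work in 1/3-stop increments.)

Aperture: f/13 → f/14 — 1/3 stop stopped down (darker).
Shutter speed: 1.6 → 2 → 2.5 → 3.2 → 4 — 1 1/3 stops slower (brighter).
ISO: 40000 → 32000 → 25600 → 20000 → 16000 → 12800 → 10000 → 8000 → 6400 → 5000 → 4000 → 3200 — 3 2/3 stops lower (darker).
Net: −1/3 +1 1/3 −3 2/3 = −2 2/3 stops.

2 2/3 stops darker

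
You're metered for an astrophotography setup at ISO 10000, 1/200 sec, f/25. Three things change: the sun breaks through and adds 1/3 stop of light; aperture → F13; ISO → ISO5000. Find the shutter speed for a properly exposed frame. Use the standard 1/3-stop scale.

1/500s

Scene light: 1/3 stop brighter.
Aperture: f/25 → f/22 → f/20 → f/18 → f/16 → f/14 → f/13 — 2 stops opened up (brighter).
ISO: 10000 → 8000 → 6400 → 5000 — 1 stop dropped (darker).
Net so far: 1 1/3 stops brighter. Shutter speed: 1/200 → 1/250 → 1/320 → 1/400 → 1/500.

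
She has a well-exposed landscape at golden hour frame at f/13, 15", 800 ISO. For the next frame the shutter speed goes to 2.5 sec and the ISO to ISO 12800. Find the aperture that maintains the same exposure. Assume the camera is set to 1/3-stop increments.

Shutter speed: 15 → 13 → 10 → 8 → 6 → 5 → 4 → 3.2 → 2.5 — 2 2/3 stops faster (darker).
ISO: 800 → 1000 → 1250 → 1600 → 2000 → 2500 → 3200 → 4000 → 5000 → 6400 → 8000 → 10000 → 12800 — 4 stops higher (brighter).
Net change so far: 1 1/3 stops brighter. Offset with the aperture: f/13 → f/14 → f/16 → f/18 → f/20.

f/20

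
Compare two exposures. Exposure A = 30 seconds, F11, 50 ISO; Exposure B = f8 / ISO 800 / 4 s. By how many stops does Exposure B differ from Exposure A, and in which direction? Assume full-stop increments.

Aperture: f/11 → f/8 — 1 stop wider (brighter).
Shutter speed: 30 → 15 → 8 → 4 — 3 stops shorter (darker).
ISO: 50 → 100 → 200 → 400 → 800 — 4 stops higher (brighter).
Net: +1 −3 +4 = +2 stops.

2 stops brighter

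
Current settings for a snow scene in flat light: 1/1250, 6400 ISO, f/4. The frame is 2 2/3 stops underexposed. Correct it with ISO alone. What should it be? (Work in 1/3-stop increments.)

Underexposed by 2 2/3 stops → need 2 2/3 stops brighter.
ISO: 6400 → 8000 → 10000 → 12800 → 16000 → 20000 → 25600 → 32000 → 40000.

ISO 40000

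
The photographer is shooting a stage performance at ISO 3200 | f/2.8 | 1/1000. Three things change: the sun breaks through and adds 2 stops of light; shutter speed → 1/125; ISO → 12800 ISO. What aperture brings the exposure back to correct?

f/32

Scene light: 2 stops brighter.
Shutter speed: 1/1000 → 1/500 → 1/250 → 1/125 — 3 stops slower (brighter).
ISO: 3200 → 6400 → 12800 — 2 stops raised (brighter).
Net so far: 7 stops brighter. Aperture: f/2.8 → f/4 → f/5.6 → f/8 → f/11 → f/16 → f/22 → f/32.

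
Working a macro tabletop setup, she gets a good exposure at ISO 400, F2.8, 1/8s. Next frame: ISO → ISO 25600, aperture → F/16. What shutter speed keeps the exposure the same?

ISO: 400 → 800 → 1600 → 3200 → 6400 → 12800 → 25600 — 6 stops higher (brighter).
Aperture: f/2.8 → f/4 → f/5.6 → f/8 → f/11 → f/16 — 5 stops smaller aperture (darker).
Net change so far: 1 stop brighter. Offset with the shutter speed: 1/8 → 1/15.

1/15s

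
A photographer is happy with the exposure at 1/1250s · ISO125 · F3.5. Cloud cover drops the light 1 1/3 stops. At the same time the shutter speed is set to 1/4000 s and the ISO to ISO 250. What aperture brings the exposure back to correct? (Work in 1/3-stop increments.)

Scene light: 1 1/3 stops darker.
Shutter speed: 1/1250 → 1/1600 → 1/2000 → 1/2500 → 1/3200 → 1/4000 — 1 2/3 stops faster (darker).
ISO: 125 → 160 → 200 → 250 — 1 stop raised (brighter).
Net so far: 2 stops darker. Aperture: f/3.5 → f/3.2 → f/2.8 → f/2.5 → f/2.2 → f/2 → f/1.8.

f/1.8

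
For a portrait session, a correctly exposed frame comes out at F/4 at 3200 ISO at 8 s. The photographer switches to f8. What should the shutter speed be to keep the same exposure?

30 s

Aperture: f/4 → f/5.6 → f/8 — 2 stops stopped down (darker).
Need 2 stops brighter from the shutter speed: 8 → 15 → 30.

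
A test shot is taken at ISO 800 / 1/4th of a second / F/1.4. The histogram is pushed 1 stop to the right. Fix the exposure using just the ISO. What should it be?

ISO 400

Overexposed by 1 stop → need 1 stop darker.
ISO: 800 → 400.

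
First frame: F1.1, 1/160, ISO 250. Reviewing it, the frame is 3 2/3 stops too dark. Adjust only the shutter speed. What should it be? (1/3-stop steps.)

Underexposed by 3 2/3 stops → need 3 2/3 stops brighter.
Shutter speed: 1/160 → 1/125 → 1/100 → 1/80 → 1/60 → 1/50 → 1/40 → 1/30 → 1/25 → 1/20 → 1/15 → 1/13.

1/13s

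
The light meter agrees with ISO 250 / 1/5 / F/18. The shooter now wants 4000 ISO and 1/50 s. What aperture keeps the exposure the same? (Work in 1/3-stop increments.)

ISO: 250 → 320 → 400 → 500 → 640 → 800 → 1000 → 1250 → 1600 → 2000 → 2500 → 3200 → 4000 — 4 stops higher (brighter).
Shutter speed: 1/5 → 1/6 → 1/8 → 1/10 → 1/13 → 1/15 → 1/20 → 1/25 → 1/30 → 1/40 → 1/50 — 3 1/3 stops shorter (darker).
Net change so far: 2/3 stop brighter. Offset with the aperture: f/18 → f/20 → f/22.

f/22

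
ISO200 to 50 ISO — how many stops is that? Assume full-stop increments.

2 stops

200 → 100 → 50 — count the steps: 2 stops.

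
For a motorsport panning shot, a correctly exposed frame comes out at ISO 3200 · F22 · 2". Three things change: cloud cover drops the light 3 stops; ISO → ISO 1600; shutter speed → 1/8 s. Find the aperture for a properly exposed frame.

f/1.4

Scene light: 3 stops darker.
ISO: 3200 → 1600 — 1 stop dropped (darker).
Shutter speed: 2 → 1 → 1/2 → 1/4 → 1/8 — 4 stops shorter (darker).
Net so far: 8 stops darker. Aperture: f/22 → f/16 → f/11 → f/8 → f/5.6 → f/4 → f/2.8 → f/2 → f/1.4.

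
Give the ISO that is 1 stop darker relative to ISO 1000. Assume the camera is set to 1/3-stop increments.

ISO 500

ISO: 1000 → 800 → 640 → 500 — 1 stop lower (darker).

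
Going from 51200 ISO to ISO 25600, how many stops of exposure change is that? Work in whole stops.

1 stop

51200 → 25600 — count the steps: 1 stop.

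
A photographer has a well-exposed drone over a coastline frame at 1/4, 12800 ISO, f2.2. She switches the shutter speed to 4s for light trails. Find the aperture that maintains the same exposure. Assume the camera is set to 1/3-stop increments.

Shutter speed: 1/4 → 0.3 → 0.4 → 0.5 → 0.6 → 0.8 → 1 → 1.3 → 1.6 → 2 → 2.5 → 3.2 → 4 — 4 stops longer (brighter).
Need 4 stops darker from the aperture: f/2.2 → f/2.5 → f/2.8 → f/3.2 → f/3.5 → f/4 → f/4.5 → f/5 → f/5.6 → f/6.3 → f/7.1 → f/8 → f/9.

f/9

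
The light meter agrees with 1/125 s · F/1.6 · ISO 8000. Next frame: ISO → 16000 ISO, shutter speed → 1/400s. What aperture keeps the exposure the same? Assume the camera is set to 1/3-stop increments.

ISO: 8000 → 10000 → 12800 → 16000 — 1 stop raised (brighter).
Shutter speed: 1/125 → 1/160 → 1/200 → 1/250 → 1/320 → 1/400 — 1 2/3 stops shorter (darker).
Net change so far: 2/3 stop darker. Offset with the aperture: f/1.6 → f/1.4 → f/1.2.

f/1.2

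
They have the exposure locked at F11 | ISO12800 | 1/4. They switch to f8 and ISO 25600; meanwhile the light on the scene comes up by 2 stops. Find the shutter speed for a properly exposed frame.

1/60s

Scene light: 2 stops brighter.
Aperture: f/11 → f/8 — 1 stop larger aperture (brighter).
ISO: 12800 → 25600 — 1 stop raised (brighter).
Net so far: 4 stops brighter. Shutter speed: 1/4 → 1/8 → 1/15 → 1/30 → 1/60.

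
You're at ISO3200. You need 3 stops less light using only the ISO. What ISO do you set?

ISO: 3200 → 1600 → 800 → 400 — 3 stops dropped (darker).

ISO 400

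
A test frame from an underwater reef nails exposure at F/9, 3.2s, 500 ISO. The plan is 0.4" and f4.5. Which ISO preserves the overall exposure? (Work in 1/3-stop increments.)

Shutter speed: 3.2 → 2.5 → 2 → 1.6 → 1.3 → 1 → 0.8 → 0.6 → 0.5 → 0.4 — 3 stops faster (darker).
Aperture: f/9 → f/8 → f/7.1 → f/6.3 → f/5.6 → f/5 → f/4.5 — 2 stops opened up (brighter).
Net change so far: 1 stop darker. Offset with the ISO: 500 → 640 → 800 → 1000.

ISO 1000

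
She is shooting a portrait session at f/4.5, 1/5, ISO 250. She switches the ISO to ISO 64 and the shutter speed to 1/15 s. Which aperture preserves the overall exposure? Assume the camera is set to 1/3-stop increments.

f/1.2

ISO: 250 → 200 → 160 → 125 → 100 → 80 → 64 — 2 stops lower (darker).
Shutter speed: 1/5 → 1/6 → 1/8 → 1/10 → 1/13 → 1/15 — 1 2/3 stops faster (darker).
Net change so far: 3 2/3 stops darker. Offset with the aperture: f/4.5 → f/4 → f/3.5 → f/3.2 → f/2.8 → f/2.5 → f/2.2 → f/2 → f/1.8 → f/1.6 → f/1.4 → f/1.2.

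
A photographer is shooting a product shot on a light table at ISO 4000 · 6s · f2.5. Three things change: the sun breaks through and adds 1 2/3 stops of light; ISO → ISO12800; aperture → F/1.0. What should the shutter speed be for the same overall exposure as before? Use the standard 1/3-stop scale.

1/10s

Scene light: 1 2/3 stops brighter.
ISO: 4000 → 5000 → 6400 → 8000 → 10000 → 12800 — 1 2/3 stops higher (brighter).
Aperture: f/2.5 → f/2.2 → f/2 → f/1.8 → f/1.6 → f/1.4 → f/1.2 → f/1.1 → f/1.0 — 2 2/3 stops opened up (brighter).
Net so far: 6 stops brighter. Shutter speed: 6 → 5 → 4 → 3.2 → 2.5 → 2 → 1.6 → 1.3 → 1 → 0.8 → 0.6 → 0.5 → 0.4 → 0.3 → 1/4 → 1/5 → 1/6 → 1/8 → 1/10.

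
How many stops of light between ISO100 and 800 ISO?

3 stops

100 → 200 → 400 → 800 — count the steps: 3 stops.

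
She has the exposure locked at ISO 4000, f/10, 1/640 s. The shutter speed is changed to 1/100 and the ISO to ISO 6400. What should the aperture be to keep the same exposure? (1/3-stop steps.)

Shutter speed: 1/640 → 1/500 → 1/400 → 1/320 → 1/250 → 1/200 → 1/160 → 1/125 → 1/100 — 2 2/3 stops longer (brighter).
ISO: 4000 → 5000 → 6400 — 2/3 stop raised (brighter).
Net change so far: 3 1/3 stops brighter. Offset with the aperture: f/10 → f/11 → f/13 → f/14 → f/16 → f/18 → f/20 → f/22 → f/25 → f/29 → f/32.

f/32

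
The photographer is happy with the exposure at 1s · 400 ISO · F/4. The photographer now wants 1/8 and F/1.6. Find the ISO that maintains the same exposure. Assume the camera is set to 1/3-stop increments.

Shutter speed: 1 → 0.8 → 0.6 → 0.5 → 0.4 → 0.3 → 1/4 → 1/5 → 1/6 → 1/8 — 3 stops shorter (darker).
Aperture: f/4 → f/3.5 → f/3.2 → f/2.8 → f/2.5 → f/2.2 → f/2 → f/1.8 → f/1.6 — 2 2/3 stops opened up (brighter).
Net change so far: 1/3 stop darker. Offset with the ISO: 400 → 500.

ISO 500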